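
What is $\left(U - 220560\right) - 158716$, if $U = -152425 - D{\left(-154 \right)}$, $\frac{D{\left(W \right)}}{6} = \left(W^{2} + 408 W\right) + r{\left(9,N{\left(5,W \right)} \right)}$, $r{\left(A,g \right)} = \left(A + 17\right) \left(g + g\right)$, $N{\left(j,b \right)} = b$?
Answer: $-248957$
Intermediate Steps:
$r{\left(A,g \right)} = 2 g \left(17 + A\right)$ ($r{\left(A,g \right)} = \left(17 + A\right) 2 g = 2 g \left(17 + A\right)$)
$D{\left(W \right)} = 6 W^{2} + 2760 W$ ($D{\left(W \right)} = 6 \left(\left(W^{2} + 408 W\right) + 2 W \left(17 + 9\right)\right) = 6 \left(\left(W^{2} + 408 W\right) + 2 W 26\right) = 6 \left(\left(W^{2} + 408 W\right) + 52 W\right) = 6 \left(W^{2} + 460 W\right) = 6 W^{2} + 2760 W$)
$U = 130319$ ($U = -152425 - 6 \left(-154\right) \left(460 - 154\right) = -152425 - 6 \left(-154\right) 306 = -152425 - -282744 = -152425 + 282744 = 130319$)
$\left(U - 220560\right) - 158716 = \left(130319 - 220560\right) - 158716 = -90241 - 158716 = -248957$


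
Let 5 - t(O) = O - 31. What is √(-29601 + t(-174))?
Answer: I*√29391 ≈ 171.44*I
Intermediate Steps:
t(O) = 36 - O (t(O) = 5 - (O - 31) = 5 - (-31 + O) = 5 + (31 - O) = 36 - O)
√(-29601 + t(-174)) = √(-29601 + (36 - 1*(-174))) = √(-29601 + (36 + 174)) = √(-29601 + 210) = √(-29391) = I*√29391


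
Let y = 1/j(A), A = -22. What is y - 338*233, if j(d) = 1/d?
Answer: -78776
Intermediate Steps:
j(d) = 1/d
y = -22 (y = 1/(1/(-22)) = 1/(-1/22) = -22)
y - 338*233 = -22 - 338*233 = -22 - 78754 = -78776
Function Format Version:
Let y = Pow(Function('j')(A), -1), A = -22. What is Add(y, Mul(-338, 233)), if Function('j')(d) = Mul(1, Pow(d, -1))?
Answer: -78776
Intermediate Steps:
Function('j')(d) = Pow(d, -1)
y = -22 (y = Pow(Pow(-22, -1), -1) = Pow(Rational(-1, 22), -1) = -22)
Add(y, Mul(-338, 233)) = Add(-22, Mul(-338, 233)) = Add(-22, -78754) = -78776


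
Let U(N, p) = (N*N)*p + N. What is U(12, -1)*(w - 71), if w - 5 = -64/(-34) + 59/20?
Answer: 686301/85 ≈ 8074.1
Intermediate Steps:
w = 3343/340 (w = 5 + (-64/(-34) + 59/20) = 5 + (-64*(-1/34) + 59*(1/20)) = 5 + (32/17 + 59/20) = 5 + 1643/340 = 3343/340 ≈ 9.8324)
U(N, p) = N + p*N² (U(N, p) = N²*p + N = p*N² + N = N + p*N²)
U(12, -1)*(w - 71) = (12*(1 + 12*(-1)))*(3343/340 - 71) = (12*(1 - 12))*(-20797/340) = (12*(-11))*(-20797/340) = -132*(-20797/340) = 686301/85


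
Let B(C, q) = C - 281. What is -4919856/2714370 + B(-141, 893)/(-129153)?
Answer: -105711449638/58428171435 ≈ -1.8093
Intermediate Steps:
B(C, q) = -281 + C
-4919856/2714370 + B(-141, 893)/(-129153) = -4919856/2714370 + (-281 - 141)/(-129153) = -4919856*1/2714370 - 422*(-1/129153) = -819976/452395 + 422/129153 = -105711449638/58428171435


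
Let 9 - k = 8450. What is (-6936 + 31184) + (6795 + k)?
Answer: 22602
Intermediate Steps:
k = -8441 (k = 9 - 1*8450 = 9 - 8450 = -8441)
(-6936 + 31184) + (6795 + k) = (-6936 + 31184) + (6795 - 8441) = 24248 - 1646 = 22602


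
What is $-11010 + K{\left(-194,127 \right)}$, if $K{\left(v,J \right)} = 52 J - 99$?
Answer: $-4505$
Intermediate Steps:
$K{\left(v,J \right)} = -99 + 52 J$
$-11010 + K{\left(-194,127 \right)} = -11010 + \left(-99 + 52 \cdot 127\right) = -11010 + \left(-99 + 6604\right) = -11010 + 6505 = -4505$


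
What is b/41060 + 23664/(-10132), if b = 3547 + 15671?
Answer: -5712699/3058970 ≈ -1.8675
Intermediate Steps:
b = 19218
b/41060 + 23664/(-10132) = 19218/41060 + 23664/(-10132) = 19218*(1/41060) + 23664*(-1/10132) = 9609/20530 - 348/149 = -5712699/3058970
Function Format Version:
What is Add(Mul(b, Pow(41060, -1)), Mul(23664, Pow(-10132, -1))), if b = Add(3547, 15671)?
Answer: Rational(-5712699, 3058970) ≈ -1.8675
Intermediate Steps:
b = 19218
Add(Mul(b, Pow(41060, -1)), Mul(23664, Pow(-10132, -1))) = Add(Mul(19218, Pow(41060, -1)), Mul(23664, Pow(-10132, -1))) = Add(Mul(19218, Rational(1, 41060)), Mul(23664, Rational(-1, 10132))) = Add(Rational(9609, 20530), Rational(-348, 149)) = Rational(-5712699, 3058970)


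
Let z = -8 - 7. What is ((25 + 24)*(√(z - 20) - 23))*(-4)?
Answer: 4508 - 196*I*√35 ≈ 4508.0 - 1159.6*I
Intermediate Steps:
z = -15
((25 + 24)*(√(z - 20) - 23))*(-4) = ((25 + 24)*(√(-15 - 20) - 23))*(-4) = (49*(√(-35) - 23))*(-4) = (49*(I*√35 - 23))*(-4) = (49*(-23 + I*√35))*(-4) = (-1127 + 49*I*√35)*(-4) = 4508 - 196*I*√35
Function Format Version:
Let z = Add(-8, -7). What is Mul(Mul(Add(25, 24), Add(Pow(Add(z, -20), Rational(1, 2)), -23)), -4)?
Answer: Add(4508, Mul(-196, I, Pow(35, Rational(1, 2)))) ≈ Add(4508.0, Mul(-1159.6, I))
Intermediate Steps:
z = -15
Mul(Mul(Add(25, 24), Add(Pow(Add(z, -20), Rational(1, 2)), -23)), -4) = Mul(Mul(Add(25, 24), Add(Pow(Add(-15, -20), Rational(1, 2)), -23)), -4) = Mul(Mul(49, Add(Pow(-35, Rational(1, 2)), -23)), -4) = Mul(Mul(49, Add(Mul(I, Pow(35, Rational(1, 2))), -23)), -4) = Mul(Mul(49, Add(-23, Mul(I, Pow(35, Rational(1, 2))))), -4) = Mul(Add(-1127, Mul(49, I, Pow(35, Rational(1, 2)))), -4) = Add(4508, Mul(-196, I, Pow(35, Rational(1, 2))))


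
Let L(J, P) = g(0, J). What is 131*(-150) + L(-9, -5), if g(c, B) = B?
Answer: -19659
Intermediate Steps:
L(J, P) = J
131*(-150) + L(-9, -5) = 131*(-150) - 9 = -19650 - 9 = -19659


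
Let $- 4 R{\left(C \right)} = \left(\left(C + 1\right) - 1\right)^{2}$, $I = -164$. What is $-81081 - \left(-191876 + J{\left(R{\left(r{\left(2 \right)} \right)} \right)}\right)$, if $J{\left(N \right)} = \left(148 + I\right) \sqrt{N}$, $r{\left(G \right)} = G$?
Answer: $110795 + 16 i \approx 1.108 \cdot 10^{5} + 16.0 i$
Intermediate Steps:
$R{\left(C \right)} = - \frac{C^{2}}{4}$ ($R{\left(C \right)} = - \frac{\left(\left(C + 1\right) - 1\right)^{2}}{4} = - \frac{\left(\left(1 + C\right) - 1\right)^{2}}{4} = - \frac{C^{2}}{4}$)
$J{\left(N \right)} = - 16 \sqrt{N}$ ($J{\left(N \right)} = \left(148 - 164\right) \sqrt{N} = - 16 \sqrt{N}$)
$-81081 - \left(-191876 + J{\left(R{\left(r{\left(2 \right)} \right)} \right)}\right) = -81081 + \left(191876 - - 16 \sqrt{- \frac{2^{2}}{4}}\right) = -81081 + \left(191876 - - 16 \sqrt{\left(- \frac{1}{4}\right) 4}\right) = -81081 + \left(191876 - - 16 \sqrt{-1}\right) = -81081 + \left(191876 - - 16 i\right) = -81081 + \left(191876 + 16 i\right) = 110795 + 16 i$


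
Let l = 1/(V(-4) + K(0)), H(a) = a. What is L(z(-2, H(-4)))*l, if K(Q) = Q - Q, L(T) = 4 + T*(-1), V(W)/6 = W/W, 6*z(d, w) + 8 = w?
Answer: 1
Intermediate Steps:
z(d, w) = -4/3 + w/6
V(W) = 6 (V(W) = 6*(W/W) = 6*1 = 6)
L(T) = 4 - T
K(Q) = 0
l = 1/6 (l = 1/(6 + 0) = 1/6 ≈ 0.16667)
L(z(-2, H(-4)))*l = (4 - (-4/3 + (1/6)*(-4)))*(1/6) = (4 - (-4/3 - 2/3))*(1/6) = (4 - 1*(-2))*(1/6) = (4 + 2)*(1/6) = 6*(1/6) = 1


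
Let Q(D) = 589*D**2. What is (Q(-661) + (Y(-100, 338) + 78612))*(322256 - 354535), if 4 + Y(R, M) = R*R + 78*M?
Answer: -8310597854039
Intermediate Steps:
Y(R, M) = -4 + R**2 + 78*M (Y(R, M) = -4 + (R*R + 78*M) = -4 + (R**2 + 78*M) = -4 + R**2 + 78*M)
(Q(-661) + (Y(-100, 338) + 78612))*(322256 - 354535) = (589*(-661)**2 + ((-4 + (-100)**2 + 78*338) + 78612))*(322256 - 354535) = (589*436921 + ((-4 + 10000 + 26364) + 78612))*(-32279) = (257346469 + (36360 + 78612))*(-32279) = (257346469 + 114972)*(-32279) = 257461441*(-32279) = -8310597854039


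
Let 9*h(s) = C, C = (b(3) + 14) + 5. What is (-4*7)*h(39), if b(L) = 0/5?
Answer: -532/9 ≈ -59.111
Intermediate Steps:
b(L) = 0 (b(L) = 0*(⅕) = 0)
C = 19 (C = (0 + 14) + 5 = 14 + 5 = 19)
h(s) = 19/9 (h(s) = (⅑)*19 = 19/9)
(-4*7)*h(39) = -4*7*(19/9) = -28*19/9 = -532/9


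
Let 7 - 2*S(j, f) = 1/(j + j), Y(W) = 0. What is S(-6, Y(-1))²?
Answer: 7225/576 ≈ 12.543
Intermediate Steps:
S(j, f) = 7/2 - 1/(4*j) (S(j, f) = 7/2 - 1/(2*(j + j)) = 7/2 - 1/(2*j)/2 = 7/2 - 1/(4*j))
S(-6, Y(-1))² = ((¼)*(-1 + 14*(-6))/(-6))² = ((¼)*(-⅙)*(-1 - 84))² = ((¼)*(-⅙)*(-85))² = (85/24)² = 7225/576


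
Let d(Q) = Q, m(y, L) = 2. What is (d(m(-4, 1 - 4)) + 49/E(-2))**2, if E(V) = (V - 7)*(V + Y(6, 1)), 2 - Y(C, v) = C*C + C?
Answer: 13225/2916 ≈ 4.5353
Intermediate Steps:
Y(C, v) = 2 - C - C**2 (Y(C, v) = 2 - (C*C + C) = 2 - (C**2 + C) = 2 - (C + C**2) = 2 + (-C - C**2) = 2 - C - C**2)
E(V) = (-40 + V)*(-7 + V) (E(V) = (V - 7)*(V + (2 - 1*6 - 1*6**2)) = (-7 + V)*(V + (2 - 6 - 1*36)) = (-7 + V)*(V + (2 - 6 - 36)) = (-7 + V)*(V - 40) = (-7 + V)*(-40 + V) = (-40 + V)*(-7 + V))
(d(m(-4, 1 - 4)) + 49/E(-2))**2 = (2 + 49/(280 + (-2)**2 - 47*(-2)))**2 = (2 + 49/(280 + 4 + 94))**2 = (2 + 49/378)**2 = (2 + 49*(1/378))**2 = (2 + 7/54)**2 = (115/54)**2 = 13225/2916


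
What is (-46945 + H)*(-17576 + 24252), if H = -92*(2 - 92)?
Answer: -258127540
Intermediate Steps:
H = 8280 (H = -92*(-90) = 8280)
(-46945 + H)*(-17576 + 24252) = (-46945 + 8280)*(-17576 + 24252) = -38665*6676 = -258127540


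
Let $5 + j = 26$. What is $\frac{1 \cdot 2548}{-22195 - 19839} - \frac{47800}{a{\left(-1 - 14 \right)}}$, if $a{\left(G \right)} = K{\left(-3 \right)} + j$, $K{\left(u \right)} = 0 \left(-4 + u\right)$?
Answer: $- \frac{1004639354}{441357} \approx -2276.3$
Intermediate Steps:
$j = 21$ ($j = -5 + 26 = 21$)
$K{\left(u \right)} = 0$
$a{\left(G \right)} = 21$ ($a{\left(G \right)} = 0 + 21 = 21$)
$\frac{1 \cdot 2548}{-22195 - 19839} - \frac{47800}{a{\left(-1 - 14 \right)}} = \frac{1 \cdot 2548}{-22195 - 19839} - \frac{47800}{21} = \frac{2548}{-22195 - 19839} - \frac{47800}{21} = \frac{2548}{-42034} - \frac{47800}{21} = 2548 \left(- \frac{1}{42034}\right) - \frac{47800}{21} = - \frac{1274}{21017} - \frac{47800}{21} = - \frac{1004639354}{441357}$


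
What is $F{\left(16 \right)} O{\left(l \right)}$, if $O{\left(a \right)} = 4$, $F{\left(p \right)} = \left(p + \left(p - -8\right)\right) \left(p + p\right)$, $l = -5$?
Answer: $5120$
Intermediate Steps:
$F{\left(p \right)} = 2 p \left(8 + 2 p\right)$ ($F{\left(p \right)} = \left(p + \left(p + 8\right)\right) 2 p = \left(p + \left(8 + p\right)\right) 2 p = \left(8 + 2 p\right) 2 p = 2 p \left(8 + 2 p\right)$)
$F{\left(16 \right)} O{\left(l \right)} = 4 \cdot 16 \left(4 + 16\right) 4 = 4 \cdot 16 \cdot 20 \cdot 4 = 1280 \cdot 4 = 5120$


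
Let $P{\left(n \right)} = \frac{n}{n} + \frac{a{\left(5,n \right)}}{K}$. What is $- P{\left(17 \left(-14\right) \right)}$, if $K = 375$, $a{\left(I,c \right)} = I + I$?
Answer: $- \frac{77}{75} \approx -1.0267$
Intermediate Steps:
$a{\left(I,c \right)} = 2 I$
$P{\left(n \right)} = \frac{77}{75}$ ($P{\left(n \right)} = \frac{n}{n} + \frac{2 \cdot 5}{375} = 1 + 10 \cdot \frac{1}{375} = 1 + \frac{2}{75} = \frac{77}{75}$)
$- P{\left(17 \left(-14\right) \right)} = \left(-1\right) \frac{77}{75} = - \frac{77}{75}$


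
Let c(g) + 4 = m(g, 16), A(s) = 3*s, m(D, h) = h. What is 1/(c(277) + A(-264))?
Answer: -1/780 ≈ -0.0012821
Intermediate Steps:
c(g) = 12 (c(g) = -4 + 16 = 12)
1/(c(277) + A(-264)) = 1/(12 + 3*(-264)) = 1/(12 - 792) = 1/(-780) = -1/780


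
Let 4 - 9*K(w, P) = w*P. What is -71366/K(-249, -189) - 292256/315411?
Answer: 188833902242/14842295427 ≈ 12.723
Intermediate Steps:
K(w, P) = 4/9 - P*w/9 (K(w, P) = 4/9 - w*P/9 = 4/9 - P*w/9)
-71366/K(-249, -189) - 292256/315411 = -71366/(4/9 - ⅑*(-189)*(-249)) - 292256/315411 = -71366/(4/9 - 5229) - 292256*1/315411 = -71366/(-47057/9) - 292256/315411 = -71366*(-9/47057) - 292256/315411 = 642294/47057 - 292256/315411 = 188833902242/14842295427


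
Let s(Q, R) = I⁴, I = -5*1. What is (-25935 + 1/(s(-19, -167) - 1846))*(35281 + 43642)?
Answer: -2499225913028/1221 ≈ -2.0469e+9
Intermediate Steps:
I = -5
s(Q, R) = 625 (s(Q, R) = (-5)⁴ = 625)
(-25935 + 1/(s(-19, -167) - 1846))*(35281 + 43642) = (-25935 + 1/(625 - 1846))*(35281 + 43642) = (-25935 + 1/(-1221))*78923 = (-25935 - 1/1221)*78923 = -31666636/1221*78923 = -2499225913028/1221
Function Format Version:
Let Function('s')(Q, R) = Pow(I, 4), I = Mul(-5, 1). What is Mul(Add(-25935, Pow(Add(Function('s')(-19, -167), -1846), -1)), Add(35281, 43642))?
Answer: Rational(-2499225913028, 1221) ≈ -2.0469e+9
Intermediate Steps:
I = -5
Function('s')(Q, R) = 625 (Function('s')(Q, R) = Pow(-5, 4) = 625)
Mul(Add(-25935, Pow(Add(Function('s')(-19, -167), -1846), -1)), Add(35281, 43642)) = Mul(Add(-25935, Pow(Add(625, -1846), -1)), Add(35281, 43642)) = Mul(Add(-25935, Pow(-1221, -1)), 78923) = Mul(Add(-25935, Rational(-1, 1221)), 78923) = Mul(Rational(-31666636, 1221), 78923) = Rational(-2499225913028, 1221)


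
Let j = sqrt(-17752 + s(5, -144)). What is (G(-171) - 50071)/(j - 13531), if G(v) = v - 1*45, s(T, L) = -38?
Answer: 680433397/183105751 + 50287*I*sqrt(17790)/183105751 ≈ 3.7161 + 0.03663*I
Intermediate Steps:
G(v) = -45 + v (G(v) = v - 45 = -45 + v)
j = I*sqrt(17790) (j = sqrt(-17752 - 38) = sqrt(-17790) = I*sqrt(17790) ≈ 133.38*I)
(G(-171) - 50071)/(j - 13531) = ((-45 - 171) - 50071)/(I*sqrt(17790) - 13531) = (-216 - 50071)/(-13531 + I*sqrt(17790)) = -50287/(-13531 + I*sqrt(17790))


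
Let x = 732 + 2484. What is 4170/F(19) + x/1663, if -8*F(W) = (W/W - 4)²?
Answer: -18482912/4989 ≈ -3704.7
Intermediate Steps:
F(W) = -9/8 (F(W) = -(W/W - 4)²/8 = -(1 - 4)²/8 = -⅛*(-3)² = -⅛*9 = -9/8)
x = 3216
4170/F(19) + x/1663 = 4170/(-9/8) + 3216/1663 = 4170*(-8/9) + 3216*(1/1663) = -11120/3 + 3216/1663 = -18482912/4989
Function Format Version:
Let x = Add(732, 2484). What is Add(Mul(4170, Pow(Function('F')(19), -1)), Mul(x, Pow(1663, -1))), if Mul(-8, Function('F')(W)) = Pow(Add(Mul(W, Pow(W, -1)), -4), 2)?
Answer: Rational(-18482912, 4989) ≈ -3704.7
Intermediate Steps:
Function('F')(W) = Rational(-9, 8) (Function('F')(W) = Mul(Rational(-1, 8), Pow(Add(Mul(W, Pow(W, -1)), -4), 2)) = Mul(Rational(-1, 8), Pow(Add(1, -4), 2)) = Mul(Rational(-1, 8), Pow(-3, 2)) = Mul(Rational(-1, 8), 9) = Rational(-9, 8))
x = 3216
Add(Mul(4170, Pow(Function('F')(19), -1)), Mul(x, Pow(1663, -1))) = Add(Mul(4170, Pow(Rational(-9, 8), -1)), Mul(3216, Pow(1663, -1))) = Add(Mul(4170, Rational(-8, 9)), Mul(3216, Rational(1, 1663))) = Add(Rational(-11120, 3), Rational(3216, 1663)) = Rational(-18482912, 4989)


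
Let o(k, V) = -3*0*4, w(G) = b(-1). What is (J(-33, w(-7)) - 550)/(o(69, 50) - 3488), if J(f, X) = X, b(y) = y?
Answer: 551/3488 ≈ 0.15797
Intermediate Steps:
w(G) = -1
o(k, V) = 0 (o(k, V) = 0*4 = 0)
(J(-33, w(-7)) - 550)/(o(69, 50) - 3488) = (-1 - 550)/(0 - 3488) = -551/(-3488) = -551*(-1/3488) = 551/3488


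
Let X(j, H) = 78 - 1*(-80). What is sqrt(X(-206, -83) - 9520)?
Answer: I*sqrt(9362) ≈ 96.757*I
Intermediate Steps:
X(j, H) = 158 (X(j, H) = 78 + 80 = 158)
sqrt(X(-206, -83) - 9520) = sqrt(158 - 9520) = sqrt(-9362) = I*sqrt(9362)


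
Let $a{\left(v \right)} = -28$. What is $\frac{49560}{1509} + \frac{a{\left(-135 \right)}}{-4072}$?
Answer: $\frac{16820881}{512054} \approx 32.85$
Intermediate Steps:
$\frac{49560}{1509} + \frac{a{\left(-135 \right)}}{-4072} = \frac{49560}{1509} - \frac{28}{-4072} = 49560 \cdot \frac{1}{1509} - - \frac{7}{1018} = \frac{16520}{503} + \frac{7}{1018} = \frac{16820881}{512054}$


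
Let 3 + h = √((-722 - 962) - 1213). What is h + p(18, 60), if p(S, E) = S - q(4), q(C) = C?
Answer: 11 + I*√2897 ≈ 11.0 + 53.824*I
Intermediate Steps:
p(S, E) = -4 + S (p(S, E) = S - 1*4 = S - 4 = -4 + S)
h = -3 + I*√2897 (h = -3 + √((-722 - 962) - 1213) = -3 + √(-1684 - 1213) = -3 + √(-2897) = -3 + I*√2897 ≈ -3.0 + 53.824*I)
h + p(18, 60) = (-3 + I*√2897) + (-4 + 18) = (-3 + I*√2897) + 14 = 11 + I*√2897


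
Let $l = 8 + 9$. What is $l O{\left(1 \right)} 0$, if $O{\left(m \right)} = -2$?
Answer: $0$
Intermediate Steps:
$l = 17$
$l O{\left(1 \right)} 0 = 17 \left(-2\right) 0 = \left(-34\right) 0 = 0$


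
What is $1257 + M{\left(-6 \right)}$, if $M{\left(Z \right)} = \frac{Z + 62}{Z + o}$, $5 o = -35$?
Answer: $\frac{16285}{13} \approx 1252.7$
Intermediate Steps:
$o = -7$ ($o = \frac{1}{5} \left(-35\right) = -7$)
$M{\left(Z \right)} = \frac{62 + Z}{-7 + Z}$ ($M{\left(Z \right)} = \frac{Z + 62}{Z - 7} = \frac{62 + Z}{-7 + Z}$)
$1257 + M{\left(-6 \right)} = 1257 + \frac{62 - 6}{-7 - 6} = 1257 + \frac{1}{-13} \cdot 56 = 1257 - \frac{56}{13} = \frac{16285}{13}$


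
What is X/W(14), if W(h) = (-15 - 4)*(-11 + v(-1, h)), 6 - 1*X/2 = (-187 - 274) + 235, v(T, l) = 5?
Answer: 232/57 ≈ 4.0702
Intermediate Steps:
X = 464 (X = 12 - 2*((-187 - 274) + 235) = 12 - 2*(-461 + 235) = 12 - 2*(-226) = 12 + 452 = 464)
W(h) = 114 (W(h) = (-15 - 4)*(-11 + 5) = -19*(-6) = 114)
X/W(14) = 464/114 = 464*(1/114) = 232/57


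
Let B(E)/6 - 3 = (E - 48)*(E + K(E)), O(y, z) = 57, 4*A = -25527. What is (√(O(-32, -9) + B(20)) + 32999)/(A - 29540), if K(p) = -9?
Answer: -131996/143687 - 12*I*√197/143687 ≈ -0.91864 - 0.0011722*I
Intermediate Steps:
A = -25527/4 (A = (¼)*(-25527) = -25527/4 ≈ -6381.8)
B(E) = 18 + 6*(-48 + E)*(-9 + E) (B(E) = 18 + 6*((E - 48)*(E - 9)) = 18 + 6*((-48 + E)*(-9 + E)) = 18 + 6*(-48 + E)*(-9 + E))
(√(O(-32, -9) + B(20)) + 32999)/(A - 29540) = (√(57 + (2610 - 342*20 + 6*20²)) + 32999)/(-25527/4 - 29540) = (√(57 + (2610 - 6840 + 6*400)) + 32999)/(-143687/4) = (√(57 + (2610 - 6840 + 2400)) + 32999)*(-4/143687) = (√(57 - 1830) + 32999)*(-4/143687) = (√(-1773) + 32999)*(-4/143687) = (3*I*√197 + 32999)*(-4/143687) = (32999 + 3*I*√197)*(-4/143687) = -131996/143687 - 12*I*√197/143687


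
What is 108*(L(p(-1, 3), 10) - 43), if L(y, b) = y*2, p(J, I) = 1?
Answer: -4428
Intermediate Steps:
L(y, b) = 2*y
108*(L(p(-1, 3), 10) - 43) = 108*(2*1 - 43) = 108*(2 - 43) = 108*(-41) = -4428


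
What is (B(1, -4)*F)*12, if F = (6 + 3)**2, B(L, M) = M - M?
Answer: 0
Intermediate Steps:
B(L, M) = 0
F = 81 (F = 9**2 = 81)
(B(1, -4)*F)*12 = (0*81)*12 = 0*12 = 0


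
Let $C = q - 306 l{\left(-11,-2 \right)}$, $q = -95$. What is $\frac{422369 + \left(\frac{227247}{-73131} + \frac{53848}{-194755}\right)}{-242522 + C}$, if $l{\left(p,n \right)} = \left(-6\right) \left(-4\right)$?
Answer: $- \frac{2005198770053124}{1186700504587235} \approx -1.6897$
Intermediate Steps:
$l{\left(p,n \right)} = 24$
$C = -7439$ ($C = -95 - 7344 = -7439$)
$\frac{422369 + \left(\frac{227247}{-73131} + \frac{53848}{-194755}\right)}{-242522 + C} = \frac{422369 + \left(\frac{227247}{-73131} + \frac{53848}{-194755}\right)}{-242522 - 7439} = \frac{422369 + \left(227247 \left(- \frac{1}{73131}\right) + 53848 \left(- \frac{1}{194755}\right)\right)}{-249961} = \left(422369 - \frac{16065149191}{4747542635}\right) \left(- \frac{1}{249961}\right) = \frac{2005198770053124}{4747542635} \left(- \frac{1}{249961}\right) = - \frac{2005198770053124}{1186700504587235}$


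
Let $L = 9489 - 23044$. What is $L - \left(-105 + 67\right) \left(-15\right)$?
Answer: $-14125$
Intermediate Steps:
$L = -13555$
$L - \left(-105 + 67\right) \left(-15\right) = -13555 - \left(-105 + 67\right) \left(-15\right) = -13555 - \left(-38\right) \left(-15\right) = -13555 - 570 = -14125$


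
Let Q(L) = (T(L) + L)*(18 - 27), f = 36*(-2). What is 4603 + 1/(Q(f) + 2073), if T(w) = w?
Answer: 15507508/3369 ≈ 4603.0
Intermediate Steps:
f = -72
Q(L) = -18*L (Q(L) = (L + L)*(18 - 27) = (2*L)*(-9) = -18*L)
4603 + 1/(Q(f) + 2073) = 4603 + 1/(-18*(-72) + 2073) = 4603 + 1/(1296 + 2073) = 4603 + 1/3369 = 15507508/3369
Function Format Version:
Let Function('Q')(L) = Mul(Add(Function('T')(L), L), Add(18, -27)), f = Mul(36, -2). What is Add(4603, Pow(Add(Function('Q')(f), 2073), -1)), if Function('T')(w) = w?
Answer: Rational(15507508, 3369) ≈ 4603.0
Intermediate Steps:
f = -72
Function('Q')(L) = Mul(-18, L) (Function('Q')(L) = Mul(Add(L, L), Add(18, -27)) = Mul(Mul(2, L), -9) = Mul(-18, L))
Add(4603, Pow(Add(Function('Q')(f), 2073), -1)) = Add(4603, Pow(Add(Mul(-18, -72), 2073), -1)) = Add(4603, Pow(Add(1296, 2073), -1)) = Add(4603, Pow(3369, -1)) = Add(4603, Rational(1, 3369)) = Rational(15507508, 3369)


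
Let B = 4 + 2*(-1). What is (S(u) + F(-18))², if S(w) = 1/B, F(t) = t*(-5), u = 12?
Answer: 32761/4 ≈ 8190.3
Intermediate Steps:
F(t) = -5*t
B = 2 (B = 4 - 2 = 2)
S(w) = ½ (S(w) = 1/2 = ½)
(S(u) + F(-18))² = (½ - 5*(-18))² = (½ + 90)² = (181/2)² = 32761/4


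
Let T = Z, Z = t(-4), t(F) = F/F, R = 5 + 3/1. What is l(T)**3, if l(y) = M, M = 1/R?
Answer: 1/512 ≈ 0.0019531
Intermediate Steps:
R = 8 (R = 5 + 3*1 = 5 + 3 = 8)
t(F) = 1
M = 1/8 ≈ 0.12500
Z = 1
T = 1
l(y) = 1/8
l(T)**3 = (1/8)**3 = 1/512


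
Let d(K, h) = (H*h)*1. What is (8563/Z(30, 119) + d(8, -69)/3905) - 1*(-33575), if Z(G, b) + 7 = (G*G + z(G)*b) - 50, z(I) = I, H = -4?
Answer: 578624741378/17232765 ≈ 33577.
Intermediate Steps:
d(K, h) = -4*h (d(K, h) = -4*h*1 = -4*h)
Z(G, b) = -57 + G² + G*b (Z(G, b) = -7 + ((G*G + G*b) - 50) = -7 + ((G² + G*b) - 50) = -7 + (-50 + G² + G*b) = -57 + G² + G*b)
(8563/Z(30, 119) + d(8, -69)/3905) - 1*(-33575) = (8563/(-57 + 30² + 30*119) - 4*(-69)/3905) - 1*(-33575) = (8563/(-57 + 900 + 3570) + 276*(1/3905)) + 33575 = (8563/4413 + 276/3905) + 33575 = 34656503/17232765 + 33575 = 578624741378/17232765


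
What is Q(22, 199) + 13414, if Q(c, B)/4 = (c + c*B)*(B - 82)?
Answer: 2072614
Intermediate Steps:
Q(c, B) = 4*(-82 + B)*(c + B*c) (Q(c, B) = 4*((c + c*B)*(B - 82)) = 4*((c + B*c)*(-82 + B)) = 4*((-82 + B)*(c + B*c)) = 4*(-82 + B)*(c + B*c))
Q(22, 199) + 13414 = 4*22*(-82 + 199**2 - 81*199) + 13414 = 4*22*(-82 + 39601 - 16119) + 13414 = 4*22*23400 + 13414 = 2059200 + 13414 = 2072614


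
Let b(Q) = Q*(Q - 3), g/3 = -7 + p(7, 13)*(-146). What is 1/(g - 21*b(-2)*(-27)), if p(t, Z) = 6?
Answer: 1/3021 ≈ 0.00033102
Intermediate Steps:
g = -2649 (g = 3*(-7 + 6*(-146)) = 3*(-7 - 876) = 3*(-883) = -2649)
b(Q) = Q*(-3 + Q)
1/(g - 21*b(-2)*(-27)) = 1/(-2649 - (-42)*(-3 - 2)*(-27)) = 1/(-2649 - (-42)*(-5)*(-27)) = 1/(-2649 - 21*10*(-27)) = 1/(-2649 - 210*(-27)) = 1/(-2649 + 5670) = 1/3021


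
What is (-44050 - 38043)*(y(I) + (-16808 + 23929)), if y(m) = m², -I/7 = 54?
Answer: -12314360465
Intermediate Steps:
I = -378 (I = -7*54 = -378)
(-44050 - 38043)*(y(I) + (-16808 + 23929)) = (-44050 - 38043)*((-378)² + (-16808 + 23929)) = -82093*(142884 + 7121) = -82093*150005 = -12314360465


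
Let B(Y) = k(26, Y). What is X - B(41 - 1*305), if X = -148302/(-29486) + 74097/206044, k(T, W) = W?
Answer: 818325347403/3037706692 ≈ 269.39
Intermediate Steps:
B(Y) = Y
X = 16370780715/3037706692 (X = -148302*(-1/29486) + 74097*(1/206044) = 74151/14743 + 74097/206044 = 16370780715/3037706692 ≈ 5.3892)
X - B(41 - 1*305) = 16370780715/3037706692 - (41 - 1*305) = 16370780715/3037706692 - (41 - 305) = 16370780715/3037706692 - 1*(-264) = 16370780715/3037706692 + 264 = 818325347403/3037706692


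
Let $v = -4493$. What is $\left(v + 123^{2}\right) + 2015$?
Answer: $12651$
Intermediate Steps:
$\left(v + 123^{2}\right) + 2015 = \left(-4493 + 123^{2}\right) + 2015 = \left(-4493 + 15129\right) + 2015 = 10636 + 2015 = 12651$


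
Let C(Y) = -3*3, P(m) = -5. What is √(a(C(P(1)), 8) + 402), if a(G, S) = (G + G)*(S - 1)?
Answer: 2*√69 ≈ 16.613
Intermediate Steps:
C(Y) = -9
a(G, S) = 2*G*(-1 + S) (a(G, S) = (2*G)*(-1 + S) = 2*G*(-1 + S))
√(a(C(P(1)), 8) + 402) = √(2*(-9)*(-1 + 8) + 402) = √(2*(-9)*7 + 402) = √(-126 + 402) = √276 = 2*√69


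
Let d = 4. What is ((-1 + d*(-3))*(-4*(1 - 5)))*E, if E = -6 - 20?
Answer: 5408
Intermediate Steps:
E = -26
((-1 + d*(-3))*(-4*(1 - 5)))*E = ((-1 + 4*(-3))*(-4*(1 - 5)))*(-26) = ((-1 - 12)*(-4*(-4)))*(-26) = -13*16*(-26) = -208*(-26) = 5408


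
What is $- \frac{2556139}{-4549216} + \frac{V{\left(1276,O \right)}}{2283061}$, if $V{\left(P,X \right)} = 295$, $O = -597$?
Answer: $\frac{5837163280199}{10386137630176} \approx 0.56201$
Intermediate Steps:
$- \frac{2556139}{-4549216} + \frac{V{\left(1276,O \right)}}{2283061} = - \frac{2556139}{-4549216} + \frac{295}{2283061} = \left(-2556139\right) \left(- \frac{1}{4549216}\right) + 295 \cdot \frac{1}{2283061} = \frac{2556139}{4549216} + \frac{295}{2283061} = \frac{5837163280199}{10386137630176}$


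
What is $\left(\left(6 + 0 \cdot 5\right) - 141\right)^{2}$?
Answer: $18225$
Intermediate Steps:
$\left(\left(6 + 0 \cdot 5\right) - 141\right)^{2} = \left(\left(6 + 0\right) - 141\right)^{2} = \left(6 - 141\right)^{2} = \left(-135\right)^{2} = 18225$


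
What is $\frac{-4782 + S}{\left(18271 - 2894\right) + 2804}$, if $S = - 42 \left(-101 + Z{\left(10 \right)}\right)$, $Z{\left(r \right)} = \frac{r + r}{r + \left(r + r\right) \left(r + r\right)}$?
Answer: $- \frac{22224}{745421} \approx -0.029814$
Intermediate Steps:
$Z{\left(r \right)} = \frac{2 r}{r + 4 r^{2}}$ ($Z{\left(r \right)} = \frac{2 r}{r + 2 r 2 r} = \frac{2 r}{r + 4 r^{2}}$)
$S = \frac{173838}{41}$ ($S = - 42 \left(-101 + \frac{2}{1 + 4 \cdot 10}\right) = - 42 \left(-101 + \frac{2}{1 + 40}\right) = - 42 \left(-101 + \frac{2}{41}\right) = \left(-42\right) \left(- \frac{4139}{41}\right) = \frac{173838}{41} \approx 4240.0$)
$\frac{-4782 + S}{\left(18271 - 2894\right) + 2804} = \frac{-4782 + \frac{173838}{41}}{\left(18271 - 2894\right) + 2804} = - \frac{22224}{41 \left(\left(18271 - 2894\right) + 2804\right)} = - \frac{22224}{41 \left(15377 + 2804\right)} = - \frac{22224}{41 \cdot 18181} = \left(- \frac{22224}{41}\right) \frac{1}{18181} = - \frac{22224}{745421}$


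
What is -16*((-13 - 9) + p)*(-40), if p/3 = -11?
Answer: -35200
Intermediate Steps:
p = -33 (p = 3*(-11) = -33)
-16*((-13 - 9) + p)*(-40) = -16*((-13 - 9) - 33)*(-40) = -16*(-22 - 33)*(-40) = -16*(-55)*(-40) = 880*(-40) = -35200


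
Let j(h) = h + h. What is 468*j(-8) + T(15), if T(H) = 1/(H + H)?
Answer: -224639/30 ≈ -7488.0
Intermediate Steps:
T(H) = 1/(2*H)
j(h) = 2*h
468*j(-8) + T(15) = 468*(2*(-8)) + (1/2)/15 = 468*(-16) + (1/2)*(1/15) = -7488 + 1/30 = -224639/30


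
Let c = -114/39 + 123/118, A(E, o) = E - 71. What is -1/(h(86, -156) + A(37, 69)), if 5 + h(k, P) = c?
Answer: 1534/62711 ≈ 0.024461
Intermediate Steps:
A(E, o) = -71 + E
c = -2885/1534 (c = -114*1/39 + 123*(1/118) = -38/13 + 123/118 = -2885/1534 ≈ -1.8807)
h(k, P) = -10555/1534 (h(k, P) = -5 - 2885/1534 = -10555/1534)
-1/(h(86, -156) + A(37, 69)) = -1/(-10555/1534 + (-71 + 37)) = -1/(-10555/1534 - 34) = -1/(-62711/1534) = -1*(-1534/62711) = 1534/62711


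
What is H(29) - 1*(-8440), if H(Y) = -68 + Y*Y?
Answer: 9213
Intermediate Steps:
H(Y) = -68 + Y²
H(29) - 1*(-8440) = (-68 + 29²) - 1*(-8440) = (-68 + 841) + 8440 = 773 + 8440 = 9213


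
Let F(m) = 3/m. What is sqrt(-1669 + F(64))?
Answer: I*sqrt(106813)/8 ≈ 40.853*I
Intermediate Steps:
sqrt(-1669 + F(64)) = sqrt(-1669 + 3/64) = sqrt(-106813/64) = I*sqrt(106813)/8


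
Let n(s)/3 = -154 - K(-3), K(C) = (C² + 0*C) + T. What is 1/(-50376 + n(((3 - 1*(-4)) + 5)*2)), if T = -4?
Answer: -1/50853 ≈ -1.9665e-5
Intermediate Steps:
K(C) = -4 + C² (K(C) = (C² + 0*C) - 4 = (C² + 0) - 4 = C² - 4 = -4 + C²)
n(s) = -477 (n(s) = 3*(-154 - (-4 + (-3)²)) = 3*(-154 - (-4 + 9)) = 3*(-154 - 1*5) = 3*(-154 - 5) = 3*(-159) = -477)
1/(-50376 + n(((3 - 1*(-4)) + 5)*2)) = 1/(-50376 - 477) = 1/(-50853) = -1/50853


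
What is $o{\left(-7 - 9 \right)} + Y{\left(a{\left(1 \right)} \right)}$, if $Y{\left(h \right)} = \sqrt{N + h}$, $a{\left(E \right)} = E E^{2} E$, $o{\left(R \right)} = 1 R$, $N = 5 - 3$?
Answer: $-16 + \sqrt{3} \approx -14.268$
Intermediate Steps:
$N = 2$
$o{\left(R \right)} = R$
$a{\left(E \right)} = E^{4}$ ($a{\left(E \right)} = E^{3} E = E^{4}$)
$Y{\left(h \right)} = \sqrt{2 + h}$
$o{\left(-7 - 9 \right)} + Y{\left(a{\left(1 \right)} \right)} = \left(-7 - 9\right) + \sqrt{2 + 1^{4}} = -16 + \sqrt{2 + 1} = -16 + \sqrt{3}$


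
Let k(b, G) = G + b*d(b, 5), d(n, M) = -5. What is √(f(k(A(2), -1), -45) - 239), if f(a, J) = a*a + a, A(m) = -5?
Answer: 19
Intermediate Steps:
k(b, G) = G - 5*b (k(b, G) = G + b*(-5) = G - 5*b)
f(a, J) = a + a² (f(a, J) = a² + a = a + a²)
√(f(k(A(2), -1), -45) - 239) = √((-1 - 5*(-5))*(1 + (-1 - 5*(-5))) - 239) = √((-1 + 25)*(1 + (-1 + 25)) - 239) = √(24*(1 + 24) - 239) = √(24*25 - 239) = √(600 - 239) = √361 = 19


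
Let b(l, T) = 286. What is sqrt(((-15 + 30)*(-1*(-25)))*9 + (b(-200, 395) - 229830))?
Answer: I*sqrt(226169) ≈ 475.57*I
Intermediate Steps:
sqrt(((-15 + 30)*(-1*(-25)))*9 + (b(-200, 395) - 229830)) = sqrt(((-15 + 30)*(-1*(-25)))*9 + (286 - 229830)) = sqrt((15*25)*9 - 229544) = sqrt(375*9 - 229544) = sqrt(3375 - 229544) = sqrt(-226169) = I*sqrt(226169)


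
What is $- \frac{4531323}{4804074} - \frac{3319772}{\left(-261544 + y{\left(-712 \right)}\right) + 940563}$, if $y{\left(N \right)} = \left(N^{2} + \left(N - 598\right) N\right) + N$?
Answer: $- \frac{8515213685587}{3391629804618} \approx -2.5107$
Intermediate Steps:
$y{\left(N \right)} = N + N^{2} + N \left(-598 + N\right)$ ($y{\left(N \right)} = \left(N^{2} + \left(-598 + N\right) N\right) + N = \left(N^{2} + N \left(-598 + N\right)\right) + N = N + N^{2} + N \left(-598 + N\right)$)
$- \frac{4531323}{4804074} - \frac{3319772}{\left(-261544 + y{\left(-712 \right)}\right) + 940563} = - \frac{4531323}{4804074} - \frac{3319772}{\left(-261544 - 712 \left(-597 + 2 \left(-712\right)\right)\right) + 940563} = \left(-4531323\right) \frac{1}{4804074} - \frac{3319772}{\left(-261544 - 712 \left(-597 - 1424\right)\right) + 940563} = - \frac{1510441}{1601358} - \frac{3319772}{\left(-261544 - -1438952\right) + 940563} = - \frac{1510441}{1601358} - \frac{3319772}{\left(-261544 + 1438952\right) + 940563} = - \frac{1510441}{1601358} - \frac{3319772}{1177408 + 940563} = - \frac{1510441}{1601358} - \frac{3319772}{2117971} = - \frac{8515213685587}{3391629804618}$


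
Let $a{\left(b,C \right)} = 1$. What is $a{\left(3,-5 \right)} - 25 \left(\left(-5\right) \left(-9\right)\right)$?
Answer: $-1124$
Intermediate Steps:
$a{\left(3,-5 \right)} - 25 \left(\left(-5\right) \left(-9\right)\right) = 1 - 25 \left(\left(-5\right) \left(-9\right)\right) = 1 - 1125 = -1124$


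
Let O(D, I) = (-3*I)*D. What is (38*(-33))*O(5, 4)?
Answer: 75240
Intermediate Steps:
O(D, I) = -3*D*I
(38*(-33))*O(5, 4) = (38*(-33))*(-3*5*4) = -1254*(-60) = 75240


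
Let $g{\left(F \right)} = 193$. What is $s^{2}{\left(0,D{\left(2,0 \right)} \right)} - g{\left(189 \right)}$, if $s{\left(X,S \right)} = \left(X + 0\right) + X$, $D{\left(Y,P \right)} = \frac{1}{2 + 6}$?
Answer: $-193$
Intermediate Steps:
$D{\left(Y,P \right)} = \frac{1}{8}$
$s{\left(X,S \right)} = 2 X$ ($s{\left(X,S \right)} = X + X = 2 X$)
$s^{2}{\left(0,D{\left(2,0 \right)} \right)} - g{\left(189 \right)} = \left(2 \cdot 0\right)^{2} - 193 = 0^{2} - 193 = 0 - 193 = -193$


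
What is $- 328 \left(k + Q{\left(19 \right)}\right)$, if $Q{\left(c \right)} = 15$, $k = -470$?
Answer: $149240$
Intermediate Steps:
$- 328 \left(k + Q{\left(19 \right)}\right) = - 328 \left(-470 + 15\right) = \left(-328\right) \left(-455\right) = 149240$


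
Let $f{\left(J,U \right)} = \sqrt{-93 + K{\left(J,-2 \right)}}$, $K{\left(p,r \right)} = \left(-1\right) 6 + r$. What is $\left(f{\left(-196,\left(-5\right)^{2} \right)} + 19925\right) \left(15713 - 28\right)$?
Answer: $312523625 + 15685 i \sqrt{101} \approx 3.1252 \cdot 10^{8} + 1.5763 \cdot 10^{5} i$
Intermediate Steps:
$K{\left(p,r \right)} = -6 + r$
$f{\left(J,U \right)} = i \sqrt{101}$ ($f{\left(J,U \right)} = \sqrt{-93 - 8} = \sqrt{-101} = i \sqrt{101}$)
$\left(f{\left(-196,\left(-5\right)^{2} \right)} + 19925\right) \left(15713 - 28\right) = \left(i \sqrt{101} + 19925\right) \left(15713 - 28\right) = \left(19925 + i \sqrt{101}\right) 15685 = 312523625 + 15685 i \sqrt{101}$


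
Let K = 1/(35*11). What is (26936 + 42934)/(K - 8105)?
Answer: -13449975/1560212 ≈ -8.6206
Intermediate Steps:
K = 1/385 ≈ 0.0025974
(26936 + 42934)/(K - 8105) = (26936 + 42934)/(1/385 - 8105) = 69870/(-3120424/385) = 69870*(-385/3120424) = -13449975/1560212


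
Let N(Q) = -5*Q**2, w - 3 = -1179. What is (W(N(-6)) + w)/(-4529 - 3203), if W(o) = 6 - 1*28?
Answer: 599/3866 ≈ 0.15494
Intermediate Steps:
w = -1176 (w = 3 - 1179 = -1176)
W(o) = -22 (W(o) = 6 - 28 = -22)
(W(N(-6)) + w)/(-4529 - 3203) = (-22 - 1176)/(-4529 - 3203) = -1198/(-7732) = -1198*(-1/7732) = 599/3866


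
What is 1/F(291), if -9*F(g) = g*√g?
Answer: -√291/9409 ≈ -0.0018130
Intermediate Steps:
F(g) = -g^(3/2)/9 (F(g) = -g*√g/9 = -g^(3/2)/9)
1/F(291) = 1/(-97*√291/3) = -√291/9409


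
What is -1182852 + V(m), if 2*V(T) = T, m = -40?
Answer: -1182872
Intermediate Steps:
V(T) = T/2
-1182852 + V(m) = -1182852 + (1/2)*(-40) = -1182852 - 20 = -1182872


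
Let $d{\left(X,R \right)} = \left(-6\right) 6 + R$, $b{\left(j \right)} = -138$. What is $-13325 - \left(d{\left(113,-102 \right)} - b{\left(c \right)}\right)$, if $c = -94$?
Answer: $-13325$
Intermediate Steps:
$d{\left(X,R \right)} = -36 + R$
$-13325 - \left(d{\left(113,-102 \right)} - b{\left(c \right)}\right) = -13325 - \left(\left(-36 - 102\right) - -138\right) = -13325 - \left(-138 + 138\right) = -13325 - 0 = -13325 + 0 = -13325$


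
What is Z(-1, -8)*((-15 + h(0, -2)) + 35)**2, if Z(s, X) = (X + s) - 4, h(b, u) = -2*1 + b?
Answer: -4212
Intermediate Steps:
h(b, u) = -2 + b
Z(s, X) = -4 + X + s
Z(-1, -8)*((-15 + h(0, -2)) + 35)**2 = (-4 - 8 - 1)*((-15 + (-2 + 0)) + 35)**2 = -13*((-15 - 2) + 35)**2 = -13*(-17 + 35)**2 = -13*18**2 = -13*324 = -4212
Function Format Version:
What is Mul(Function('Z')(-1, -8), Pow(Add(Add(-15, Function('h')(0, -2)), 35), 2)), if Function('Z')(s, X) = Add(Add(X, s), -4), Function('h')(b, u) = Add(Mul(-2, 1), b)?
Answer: -4212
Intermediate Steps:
Function('h')(b, u) = Add(-2, b)
Function('Z')(s, X) = Add(-4, X, s)
Mul(Function('Z')(-1, -8), Pow(Add(Add(-15, Function('h')(0, -2)), 35), 2)) = Mul(Add(-4, -8, -1), Pow(Add(Add(-15, Add(-2, 0)), 35), 2)) = Mul(-13, Pow(Add(Add(-15, -2), 35), 2)) = Mul(-13, Pow(Add(-17, 35), 2)) = Mul(-13, Pow(18, 2)) = Mul(-13, 324) = -4212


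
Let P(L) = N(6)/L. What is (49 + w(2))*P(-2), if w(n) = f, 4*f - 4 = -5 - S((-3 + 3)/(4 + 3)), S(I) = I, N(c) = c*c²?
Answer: -5265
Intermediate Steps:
N(c) = c³
P(L) = 216/L (P(L) = 6³/L = 216/L)
f = -¼ (f = 1 + (-5 - (-3 + 3)/(4 + 3))/4 = 1 + (-5 - 0/7)/4 = 1 + (-5 - 1*0)/4 = 1 + (-5 + 0)/4 = 1 + (¼)*(-5) = 1 - 5/4 = -¼ ≈ -0.25000)
w(n) = -¼
(49 + w(2))*P(-2) = (49 - ¼)*(216/(-2)) = 195*(216*(-½))/4 = (195/4)*(-108) = -5265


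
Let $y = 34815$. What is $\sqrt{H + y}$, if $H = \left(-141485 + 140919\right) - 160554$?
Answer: $i \sqrt{126305} \approx 355.39 i$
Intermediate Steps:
$H = -161120$ ($H = -566 - 160554 = -161120$)
$\sqrt{H + y} = \sqrt{-161120 + 34815} = \sqrt{-126305} = i \sqrt{126305}$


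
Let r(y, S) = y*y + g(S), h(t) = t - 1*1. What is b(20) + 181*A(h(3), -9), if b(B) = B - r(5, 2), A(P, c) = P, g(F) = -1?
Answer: 358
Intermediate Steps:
h(t) = -1 + t (h(t) = t - 1 = -1 + t)
r(y, S) = -1 + y**2 (r(y, S) = y*y - 1 = y**2 - 1 = -1 + y**2)
b(B) = -24 + B (b(B) = B - (-1 + 5**2) = B - (-1 + 25) = B - 1*24 = B - 24 = -24 + B)
b(20) + 181*A(h(3), -9) = (-24 + 20) + 181*(-1 + 3) = -4 + 181*2 = -4 + 362 = 358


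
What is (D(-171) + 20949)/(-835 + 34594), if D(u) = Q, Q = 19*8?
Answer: 21101/33759 ≈ 0.62505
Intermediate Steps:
Q = 152
D(u) = 152
(D(-171) + 20949)/(-835 + 34594) = (152 + 20949)/(-835 + 34594) = 21101/33759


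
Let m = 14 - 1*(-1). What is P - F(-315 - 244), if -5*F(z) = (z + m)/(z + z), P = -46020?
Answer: -128625628/2795 ≈ -46020.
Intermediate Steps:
m = 15 (m = 14 + 1 = 15)
F(z) = -(15 + z)/(10*z) (F(z) = -(z + 15)/(5*(z + z)) = -(15 + z)/(5*(2*z)) = -(15 + z)*1/(2*z)/5 = -(15 + z)/(10*z))
P - F(-315 - 244) = -46020 - (-15 - (-315 - 244))/(10*(-315 - 244)) = -46020 - (-15 - 1*(-559))/(10*(-559)) = -46020 - (-1)*(-15 + 559)/(10*559) = -46020 - (-1)*544/(10*559) = -46020 - 1*(-272/2795) = -46020 + 272/2795 = -128625628/2795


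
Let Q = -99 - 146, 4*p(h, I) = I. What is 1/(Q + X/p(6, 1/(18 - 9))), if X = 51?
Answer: 1/1591 ≈ 0.00062854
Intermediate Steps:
p(h, I) = I/4
Q = -245
1/(Q + X/p(6, 1/(18 - 9))) = 1/(-245 + 51/((1/(4*(18 - 9))))) = 1/(-245 + 51/(((1/4)/9))) = 1/(-245 + 51/(((1/4)*(1/9)))) = 1/(-245 + 51/(1/36)) = 1/(-245 + 51*36) = 1/(-245 + 1836) = 1/1591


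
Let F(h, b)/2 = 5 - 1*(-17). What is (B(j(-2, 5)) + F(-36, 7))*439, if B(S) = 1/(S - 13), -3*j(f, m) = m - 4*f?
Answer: 1003115/52 ≈ 19291.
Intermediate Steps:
F(h, b) = 44 (F(h, b) = 2*(5 - 1*(-17)) = 2*(5 + 17) = 2*22 = 44)
j(f, m) = -m/3 + 4*f/3 (j(f, m) = -(m - 4*f)/3 = -m/3 + 4*f/3)
B(S) = 1/(-13 + S)
(B(j(-2, 5)) + F(-36, 7))*439 = (1/(-13 + (-1/3*5 + (4/3)*(-2))) + 44)*439 = (1/(-13 + (-5/3 - 8/3)) + 44)*439 = (1/(-13 - 13/3) + 44)*439 = (1/(-52/3) + 44)*439 = (-3/52 + 44)*439 = (2285/52)*439 = 1003115/52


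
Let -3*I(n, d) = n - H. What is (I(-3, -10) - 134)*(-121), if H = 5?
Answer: 47674/3 ≈ 15891.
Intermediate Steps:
I(n, d) = 5/3 - n/3 (I(n, d) = -(n - 1*5)/3 = -(n - 5)/3 = -(-5 + n)/3 = 5/3 - n/3)
(I(-3, -10) - 134)*(-121) = ((5/3 - ⅓*(-3)) - 134)*(-121) = ((5/3 + 1) - 134)*(-121) = (8/3 - 134)*(-121) = -394/3*(-121) = 47674/3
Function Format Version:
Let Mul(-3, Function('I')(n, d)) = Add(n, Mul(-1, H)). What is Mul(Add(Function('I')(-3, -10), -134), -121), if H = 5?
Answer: Rational(47674, 3) ≈ 15891.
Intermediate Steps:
Function('I')(n, d) = Add(Rational(5, 3), Mul(Rational(-1, 3), n)) (Function('I')(n, d) = Mul(Rational(-1, 3), Add(n, Mul(-1, 5))) = Mul(Rational(-1, 3), Add(n, -5)) = Mul(Rational(-1, 3), Add(-5, n)) = Add(Rational(5, 3), Mul(Rational(-1, 3), n)))
Mul(Add(Function('I')(-3, -10), -134), -121) = Mul(Add(Add(Rational(5, 3), Mul(Rational(-1, 3), -3)), -134), -121) = Mul(Add(Add(Rational(5, 3), 1), -134), -121) = Mul(Add(Rational(8, 3), -134), -121) = Mul(Rational(-394, 3), -121) = Rational(47674, 3)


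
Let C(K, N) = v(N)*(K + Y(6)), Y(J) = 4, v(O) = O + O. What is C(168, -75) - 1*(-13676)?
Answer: -12124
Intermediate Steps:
v(O) = 2*O
C(K, N) = 2*N*(4 + K) (C(K, N) = (2*N)*(K + 4) = (2*N)*(4 + K) = 2*N*(4 + K))
C(168, -75) - 1*(-13676) = 2*(-75)*(4 + 168) - 1*(-13676) = 2*(-75)*172 + 13676 = -25800 + 13676 = -12124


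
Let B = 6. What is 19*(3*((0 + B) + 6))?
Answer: 684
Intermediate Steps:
19*(3*((0 + B) + 6)) = 19*(3*((0 + 6) + 6)) = 19*(3*(6 + 6)) = 19*(3*12) = 19*36 = 684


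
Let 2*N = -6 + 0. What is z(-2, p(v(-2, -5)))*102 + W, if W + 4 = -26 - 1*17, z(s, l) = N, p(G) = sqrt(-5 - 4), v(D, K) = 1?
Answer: -353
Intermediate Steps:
p(G) = 3*I (p(G) = sqrt(-9) = 3*I)
N = -3 (N = (-6 + 0)/2 = (1/2)*(-6) = -3)
z(s, l) = -3
W = -47 (W = -4 + (-26 - 1*17) = -4 + (-26 - 17) = -4 - 43 = -47)
z(-2, p(v(-2, -5)))*102 + W = -3*102 - 47 = -306 - 47 = -353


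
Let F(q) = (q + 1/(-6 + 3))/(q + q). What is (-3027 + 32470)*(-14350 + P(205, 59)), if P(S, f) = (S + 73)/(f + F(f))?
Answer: -4447972971292/10531 ≈ -4.2237e+8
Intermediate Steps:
F(q) = (-⅓ + q)/(2*q) (F(q) = (q + 1/(-3))/((2*q)) = (q - ⅓)*(1/(2*q)) = (-⅓ + q)*(1/(2*q)) = (-⅓ + q)/(2*q))
P(S, f) = (73 + S)/(f + (-1 + 3*f)/(6*f)) (P(S, f) = (S + 73)/(f + (-1 + 3*f)/(6*f)) = (73 + S)/(f + (-1 + 3*f)/(6*f)))
(-3027 + 32470)*(-14350 + P(205, 59)) = (-3027 + 32470)*(-14350 + 6*59*(73 + 205)/(-1 + 3*59 + 6*59²)) = 29443*(-14350 + 6*59*278/(-1 + 177 + 6*3481)) = 29443*(-14350 + 6*59*278/(-1 + 177 + 20886)) = 29443*(-14350 + 6*59*278/21062) = 29443*(-14350 + 6*59*(1/21062)*278) = 29443*(-14350 + 49206/10531) = 29443*(-151070644/10531) = -4447972971292/10531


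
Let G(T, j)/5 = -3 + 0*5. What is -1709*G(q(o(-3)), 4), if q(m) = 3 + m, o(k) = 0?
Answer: 25635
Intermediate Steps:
G(T, j) = -15 (G(T, j) = 5*(-3 + 0*5) = 5*(-3 + 0) = 5*(-3) = -15)
-1709*G(q(o(-3)), 4) = -1709*(-15) = 25635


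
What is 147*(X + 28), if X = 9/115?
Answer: 474663/115 ≈ 4127.5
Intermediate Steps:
X = 9/115 (X = 9*(1/115) = 9/115 ≈ 0.078261)
147*(X + 28) = 147*(9/115 + 28) = 147*(3229/115) = 474663/115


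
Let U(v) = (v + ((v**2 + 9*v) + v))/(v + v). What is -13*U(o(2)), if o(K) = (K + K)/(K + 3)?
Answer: -767/10 ≈ -76.700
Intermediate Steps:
o(K) = 2*K/(3 + K) (o(K) = (2*K)/(3 + K) = 2*K/(3 + K))
U(v) = (v**2 + 11*v)/(2*v) (U(v) = (v + (v**2 + 10*v))/((2*v)) = (v**2 + 11*v)*(1/(2*v)) = (v**2 + 11*v)/(2*v))
-13*U(o(2)) = -13*(11/2 + (2*2/(3 + 2))/2) = -13*(11/2 + (2*2/5)/2) = -13*(11/2 + (2*2*(1/5))/2) = -13*(11/2 + (1/2)*(4/5)) = -13*(11/2 + 2/5) = -13*59/10 = -767/10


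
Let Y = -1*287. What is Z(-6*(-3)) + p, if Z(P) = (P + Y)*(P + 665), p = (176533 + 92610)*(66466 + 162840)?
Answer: 61715921031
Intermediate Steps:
Y = -287
p = 61716104758 (p = 269143*229306 = 61716104758)
Z(P) = (-287 + P)*(665 + P) (Z(P) = (P - 287)*(P + 665) = (-287 + P)*(665 + P))
Z(-6*(-3)) + p = (-190855 + (-6*(-3))**2 + 378*(-6*(-3))) + 61716104758 = (-190855 + 18**2 + 378*18) + 61716104758 = (-190855 + 324 + 6804) + 61716104758 = -183727 + 61716104758 = 61715921031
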